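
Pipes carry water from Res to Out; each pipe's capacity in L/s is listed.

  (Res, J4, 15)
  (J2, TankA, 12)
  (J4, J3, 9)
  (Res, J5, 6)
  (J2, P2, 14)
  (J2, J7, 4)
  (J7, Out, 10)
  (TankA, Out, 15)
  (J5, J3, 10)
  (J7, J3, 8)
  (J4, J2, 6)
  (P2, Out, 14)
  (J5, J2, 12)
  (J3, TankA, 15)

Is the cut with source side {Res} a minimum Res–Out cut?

Yes — it is a minimum cut (capacity 21).

Given cut capacity: 6 + 15 = 21.
Augment Res→J5→J2→TankA→Out: bottleneck 6, flow now 6.
Augment Res→J4→J2→TankA→Out: bottleneck 6, flow now 12.
Augment Res→J4→J3→TankA→Out: bottleneck 3, flow now 15.
Augment Res→J4→J3→TankA→J2→P2→Out: bottleneck 6, flow now 21. (uses reverse residual edge)
No augmenting path remains; maximum flow = 21.
Cut capacity 21 equals the max flow, so it is a minimum cut.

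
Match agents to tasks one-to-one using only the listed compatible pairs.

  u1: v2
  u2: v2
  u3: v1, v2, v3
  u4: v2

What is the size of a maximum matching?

Unit-capacity flow: source→left, listed edges, right→sink; max matching = max flow.
Augmenting path u1→v2 (+1); matched 1.
Augmenting path u3→v1 (+1); matched 2.
No augmenting path remains; maximum matching = 2.
König certificate: {u3, v2} is a vertex cover of size 2 (every listed pair touches it), so no matching can be larger.

2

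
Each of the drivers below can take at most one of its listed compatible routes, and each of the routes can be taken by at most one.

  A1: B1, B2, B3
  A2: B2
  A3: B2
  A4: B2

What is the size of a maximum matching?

Unit-capacity flow: source→left, listed edges, right→sink; max matching = max flow.
Augmenting path A1→B1 (+1); matched 1.
Augmenting path A2→B2 (+1); matched 2.
No augmenting path remains; maximum matching = 2.
König certificate: {A1, B2} is a vertex cover of size 2 (every listed pair touches it), so no matching can be larger.

2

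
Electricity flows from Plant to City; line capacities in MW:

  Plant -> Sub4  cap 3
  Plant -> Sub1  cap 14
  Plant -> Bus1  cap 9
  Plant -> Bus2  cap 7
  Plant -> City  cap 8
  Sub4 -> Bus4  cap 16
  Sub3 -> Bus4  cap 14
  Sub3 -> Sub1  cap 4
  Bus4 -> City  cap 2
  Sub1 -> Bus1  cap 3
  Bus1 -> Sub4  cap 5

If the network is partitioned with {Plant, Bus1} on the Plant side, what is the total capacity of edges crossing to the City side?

Edges leaving {Plant, Bus1}: Plant→Sub4 (3), Plant→Sub1 (14), Plant→Bus2 (7), Plant→City (8), Bus1→Sub4 (5).
Cut capacity = 3 + 14 + 7 + 8 + 5 = 37.

37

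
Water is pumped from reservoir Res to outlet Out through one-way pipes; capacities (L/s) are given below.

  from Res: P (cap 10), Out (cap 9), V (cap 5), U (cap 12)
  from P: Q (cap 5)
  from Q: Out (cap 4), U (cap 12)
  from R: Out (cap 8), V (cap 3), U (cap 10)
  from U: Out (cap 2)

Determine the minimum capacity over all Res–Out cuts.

15

Augment Res→Out: bottleneck 9, flow now 9.
Augment Res→U→Out: bottleneck 2, flow now 11.
Augment Res→P→Q→Out: bottleneck 4, flow now 15.
No augmenting path remains; maximum flow = 15.
By max-flow min-cut, the minimum cut capacity equals the max flow.
In the residual graph, reachable from Res: {Res, P, Q, U, V}.
Min-cut edges: Res→Out (9), Q→Out (4), U→Out (2); capacity 9 + 4 + 2 = 15.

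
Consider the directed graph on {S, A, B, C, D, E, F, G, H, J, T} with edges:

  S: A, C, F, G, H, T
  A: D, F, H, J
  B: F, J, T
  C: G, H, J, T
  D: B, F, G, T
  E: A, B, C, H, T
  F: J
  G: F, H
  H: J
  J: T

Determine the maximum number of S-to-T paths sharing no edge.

Assign every edge capacity 1; by Menger, the answer equals the max flow.
Path S→T (+1); total 1.
Path S→C→T (+1); total 2.
Path S→A→D→T (+1); total 3.
Path S→F→J→T (+1); total 4.
No residual S→T path; max flow = 4.
Certifying cut of size 4: {J→T, S→A, S→C, S→T}.

4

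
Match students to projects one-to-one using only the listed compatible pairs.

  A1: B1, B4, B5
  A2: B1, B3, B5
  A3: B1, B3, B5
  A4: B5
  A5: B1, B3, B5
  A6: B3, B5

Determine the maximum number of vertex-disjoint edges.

4

Unit-capacity flow: source→left, listed edges, right→sink; max matching = max flow.
Augmenting path A1→B1 (+1); matched 1.
Augmenting path A2→B3 (+1); matched 2.
Augmenting path A3→B5 (+1); matched 3.
Augmenting path A5→B1→A1→B4 (+1); matched 4.
No augmenting path remains; maximum matching = 4.
König certificate: {A1, B1, B3, B5} is a vertex cover of size 4 (every listed pair touches it), so no matching can be larger.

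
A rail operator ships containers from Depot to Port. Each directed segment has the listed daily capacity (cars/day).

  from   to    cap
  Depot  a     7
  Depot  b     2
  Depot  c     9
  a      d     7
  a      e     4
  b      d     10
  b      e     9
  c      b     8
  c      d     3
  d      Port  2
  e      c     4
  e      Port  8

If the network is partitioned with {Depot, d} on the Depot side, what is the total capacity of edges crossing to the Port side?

Edges leaving {Depot, d}: Depot→a (7), Depot→b (2), Depot→c (9), d→Port (2).
Cut capacity = 7 + 2 + 9 + 2 = 20.

20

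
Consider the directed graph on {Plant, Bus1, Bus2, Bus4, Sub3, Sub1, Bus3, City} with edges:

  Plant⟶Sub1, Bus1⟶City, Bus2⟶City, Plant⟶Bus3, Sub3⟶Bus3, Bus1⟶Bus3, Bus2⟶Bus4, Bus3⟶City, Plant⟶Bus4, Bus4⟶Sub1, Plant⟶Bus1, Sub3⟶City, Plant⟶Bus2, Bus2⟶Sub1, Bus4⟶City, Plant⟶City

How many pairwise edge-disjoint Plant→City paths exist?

5

Assign every edge capacity 1; by Menger, the answer equals the max flow.
Path Plant→City (+1); total 1.
Path Plant→Bus1→City (+1); total 2.
Path Plant→Bus2→City (+1); total 3.
Path Plant→Bus4→City (+1); total 4.
Path Plant→Bus3→City (+1); total 5.
No residual Plant→City path; max flow = 5.
Certifying cut of size 5: {Plant→Bus1, Plant→Bus2, Plant→Bus3, Plant→Bus4, Plant→City}.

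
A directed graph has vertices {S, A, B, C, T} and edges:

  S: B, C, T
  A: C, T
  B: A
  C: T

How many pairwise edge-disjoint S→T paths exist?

Assign every edge capacity 1; by Menger, the answer equals the max flow.
Path S→T (+1); total 1.
Path S→C→T (+1); total 2.
Path S→B→A→T (+1); total 3.
No residual S→T path; max flow = 3.
Certifying cut of size 3: {S→B, S→C, S→T}.

3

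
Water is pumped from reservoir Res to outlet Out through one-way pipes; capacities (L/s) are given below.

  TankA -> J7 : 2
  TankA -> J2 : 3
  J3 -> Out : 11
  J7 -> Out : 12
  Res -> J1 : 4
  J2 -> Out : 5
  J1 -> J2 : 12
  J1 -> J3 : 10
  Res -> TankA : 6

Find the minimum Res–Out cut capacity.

Augment Res→TankA→J7→Out: bottleneck 2, flow now 2.
Augment Res→TankA→J2→Out: bottleneck 3, flow now 5.
Augment Res→J1→J3→Out: bottleneck 4, flow now 9.
No augmenting path remains; maximum flow = 9.
By max-flow min-cut, the minimum cut capacity equals the max flow.
In the residual graph, reachable from Res: {Res, TankA}.
Min-cut edges: Res→J1 (4), TankA→J7 (2), TankA→J2 (3); capacity 4 + 2 + 3 = 9.

9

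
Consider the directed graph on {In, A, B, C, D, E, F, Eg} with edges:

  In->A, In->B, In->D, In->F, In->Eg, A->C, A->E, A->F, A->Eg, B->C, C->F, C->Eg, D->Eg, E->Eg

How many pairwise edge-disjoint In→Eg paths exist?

Assign every edge capacity 1; by Menger, the answer equals the max flow.
Path In→Eg (+1); total 1.
Path In→A→Eg (+1); total 2.
Path In→D→Eg (+1); total 3.
Path In→B→C→Eg (+1); total 4.
No residual In→Eg path; max flow = 4.
Certifying cut of size 4: {In→A, In→B, In→D, In→Eg}.

4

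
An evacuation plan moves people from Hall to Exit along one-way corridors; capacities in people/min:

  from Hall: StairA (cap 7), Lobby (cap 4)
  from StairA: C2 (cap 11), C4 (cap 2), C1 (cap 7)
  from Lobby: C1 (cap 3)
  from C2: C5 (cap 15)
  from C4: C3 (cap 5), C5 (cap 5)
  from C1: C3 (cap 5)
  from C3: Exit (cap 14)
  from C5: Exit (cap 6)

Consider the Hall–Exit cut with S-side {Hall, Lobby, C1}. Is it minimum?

Given cut capacity: 7 + 5 = 12.
Augment Hall→StairA→C2→C5→Exit: bottleneck 6, flow now 6.
Augment Hall→StairA→C4→C3→Exit: bottleneck 1, flow now 7.
Augment Hall→Lobby→C1→C3→Exit: bottleneck 3, flow now 10.
No augmenting path remains; maximum flow = 10.
In the residual graph, reachable from Hall: {Hall, Lobby}.
Min-cut edges: Hall→StairA (7), Lobby→C1 (3); capacity 7 + 3 = 10.
Cut capacity 12 exceeds the max flow 10, so it is not minimum.

No — its capacity is 12, but the minimum cut has capacity 10.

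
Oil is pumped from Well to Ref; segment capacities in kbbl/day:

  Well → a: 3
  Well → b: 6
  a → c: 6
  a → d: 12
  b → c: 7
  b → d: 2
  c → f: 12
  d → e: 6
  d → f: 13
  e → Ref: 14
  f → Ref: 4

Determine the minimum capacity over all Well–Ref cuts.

9

Augment Well→a→c→f→Ref: bottleneck 3, flow now 3.
Augment Well→b→c→f→Ref: bottleneck 1, flow now 4.
Augment Well→b→d→e→Ref: bottleneck 2, flow now 6.
Augment Well→b→c→a→d→e→Ref: bottleneck 3, flow now 9. (uses reverse residual edge)
No augmenting path remains; maximum flow = 9.
By max-flow min-cut, the minimum cut capacity equals the max flow.
In the residual graph, reachable from Well: {Well}.
Min-cut edges: Well→a (3), Well→b (6); capacity 3 + 6 = 9.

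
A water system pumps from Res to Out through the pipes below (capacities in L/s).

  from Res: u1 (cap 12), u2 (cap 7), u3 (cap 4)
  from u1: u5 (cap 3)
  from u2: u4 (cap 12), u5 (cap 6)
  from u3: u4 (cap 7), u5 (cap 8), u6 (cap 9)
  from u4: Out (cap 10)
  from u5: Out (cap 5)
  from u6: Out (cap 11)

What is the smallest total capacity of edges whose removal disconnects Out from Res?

Augment Res→u1→u5→Out: bottleneck 3, flow now 3.
Augment Res→u2→u4→Out: bottleneck 7, flow now 10.
Augment Res→u3→u4→Out: bottleneck 3, flow now 13.
Augment Res→u3→u5→Out: bottleneck 1, flow now 14.
No augmenting path remains; maximum flow = 14.
By max-flow min-cut, the minimum cut capacity equals the max flow.
In the residual graph, reachable from Res: {Res, u1}.
Min-cut edges: Res→u2 (7), Res→u3 (4), u1→u5 (3); capacity 7 + 4 + 3 = 14.

14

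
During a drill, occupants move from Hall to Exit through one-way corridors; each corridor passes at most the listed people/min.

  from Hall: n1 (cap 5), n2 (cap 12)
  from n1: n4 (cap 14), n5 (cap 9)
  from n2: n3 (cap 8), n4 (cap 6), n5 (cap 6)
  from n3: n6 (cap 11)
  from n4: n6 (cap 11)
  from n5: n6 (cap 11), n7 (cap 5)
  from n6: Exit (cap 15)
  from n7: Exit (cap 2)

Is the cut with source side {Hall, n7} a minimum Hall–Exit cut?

No — its capacity is 19, but the minimum cut has capacity 17.

Given cut capacity: 5 + 12 + 2 = 19.
Augment Hall→n1→n4→n6→Exit: bottleneck 5, flow now 5.
Augment Hall→n2→n3→n6→Exit: bottleneck 8, flow now 13.
Augment Hall→n2→n4→n6→Exit: bottleneck 2, flow now 15.
Augment Hall→n2→n5→n7→Exit: bottleneck 2, flow now 17.
No augmenting path remains; maximum flow = 17.
In the residual graph, reachable from Hall: {Hall}.
Min-cut edges: Hall→n1 (5), Hall→n2 (12); capacity 5 + 12 = 17.
Cut capacity 19 exceeds the max flow 17, so it is not minimum.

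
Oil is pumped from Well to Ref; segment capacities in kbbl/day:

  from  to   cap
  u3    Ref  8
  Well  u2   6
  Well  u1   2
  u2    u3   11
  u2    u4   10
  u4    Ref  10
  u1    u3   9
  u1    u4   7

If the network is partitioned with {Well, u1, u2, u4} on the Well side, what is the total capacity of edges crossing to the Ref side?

Edges leaving {Well, u1, u2, u4}: u1→u3 (9), u2→u3 (11), u4→Ref (10).
Cut capacity = 9 + 11 + 10 = 30.

30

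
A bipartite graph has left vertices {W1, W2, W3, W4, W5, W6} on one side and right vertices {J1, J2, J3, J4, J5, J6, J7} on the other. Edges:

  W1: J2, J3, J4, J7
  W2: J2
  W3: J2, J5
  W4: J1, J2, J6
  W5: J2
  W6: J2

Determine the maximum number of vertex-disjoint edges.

4

Unit-capacity flow: source→left, listed edges, right→sink; max matching = max flow.
Augmenting path W1→J2 (+1); matched 1.
Augmenting path W3→J5 (+1); matched 2.
Augmenting path W4→J1 (+1); matched 3.
Augmenting path W2→J2→W1→J3 (+1); matched 4.
No augmenting path remains; maximum matching = 4.
König certificate: {W1, W3, W4, J2} is a vertex cover of size 4 (every listed pair touches it), so no matching can be larger.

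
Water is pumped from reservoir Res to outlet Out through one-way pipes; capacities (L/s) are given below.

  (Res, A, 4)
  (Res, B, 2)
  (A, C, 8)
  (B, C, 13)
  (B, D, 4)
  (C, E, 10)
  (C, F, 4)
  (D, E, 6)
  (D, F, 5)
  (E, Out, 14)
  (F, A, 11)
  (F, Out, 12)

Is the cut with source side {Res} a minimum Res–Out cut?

Yes — it is a minimum cut (capacity 6).

Given cut capacity: 4 + 2 = 6.
Augment Res→A→C→E→Out: bottleneck 4, flow now 4.
Augment Res→B→C→E→Out: bottleneck 2, flow now 6.
No augmenting path remains; maximum flow = 6.
Cut capacity 6 equals the max flow, so it is a minimum cut.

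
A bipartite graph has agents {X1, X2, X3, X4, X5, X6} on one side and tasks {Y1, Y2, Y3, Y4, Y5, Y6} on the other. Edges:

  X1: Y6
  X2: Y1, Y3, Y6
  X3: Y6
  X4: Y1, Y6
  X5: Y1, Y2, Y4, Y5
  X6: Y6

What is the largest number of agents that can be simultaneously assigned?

Unit-capacity flow: source→left, listed edges, right→sink; max matching = max flow.
Augmenting path X1→Y6 (+1); matched 1.
Augmenting path X2→Y1 (+1); matched 2.
Augmenting path X5→Y2 (+1); matched 3.
Augmenting path X4→Y1→X2→Y3 (+1); matched 4.
No augmenting path remains; maximum matching = 4.
König certificate: {X2, X4, X5, Y6} is a vertex cover of size 4 (every listed pair touches it), so no matching can be larger.

4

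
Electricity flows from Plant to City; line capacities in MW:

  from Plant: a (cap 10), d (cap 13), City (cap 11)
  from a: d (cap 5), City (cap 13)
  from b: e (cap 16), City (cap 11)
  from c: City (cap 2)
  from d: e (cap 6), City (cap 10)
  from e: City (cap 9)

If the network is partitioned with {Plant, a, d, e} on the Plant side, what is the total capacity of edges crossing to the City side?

43

Edges leaving {Plant, a, d, e}: Plant→City (11), a→City (13), d→City (10), e→City (9).
Cut capacity = 11 + 13 + 10 + 9 = 43.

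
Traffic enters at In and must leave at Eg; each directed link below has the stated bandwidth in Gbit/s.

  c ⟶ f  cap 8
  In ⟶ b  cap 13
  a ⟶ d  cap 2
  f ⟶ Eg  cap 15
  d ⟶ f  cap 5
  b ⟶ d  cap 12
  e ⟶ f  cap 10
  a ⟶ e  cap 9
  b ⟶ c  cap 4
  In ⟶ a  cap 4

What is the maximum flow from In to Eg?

Augment In→a→d→f→Eg: bottleneck 2, flow now 2.
Augment In→a→e→f→Eg: bottleneck 2, flow now 4.
Augment In→b→c→f→Eg: bottleneck 4, flow now 8.
Augment In→b→d→f→Eg: bottleneck 3, flow now 11.
Augment In→b→d→a→e→f→Eg: bottleneck 2, flow now 13. (uses reverse residual edge)
No augmenting path remains; maximum flow = 13.
In the residual graph, reachable from In: {In, b, d}.
Min-cut edges: In→a (4), b→c (4), d→f (5); capacity 4 + 4 + 5 = 13.
This cut is saturated, so no flow can exceed 13.

13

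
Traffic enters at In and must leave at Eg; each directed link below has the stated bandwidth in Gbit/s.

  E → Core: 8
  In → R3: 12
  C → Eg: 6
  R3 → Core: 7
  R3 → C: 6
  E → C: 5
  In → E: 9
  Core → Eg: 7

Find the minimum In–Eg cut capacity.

13

Augment In→R3→Core→Eg: bottleneck 7, flow now 7.
Augment In→R3→C→Eg: bottleneck 5, flow now 12.
Augment In→E→C→Eg: bottleneck 1, flow now 13.
No augmenting path remains; maximum flow = 13.
By max-flow min-cut, the minimum cut capacity equals the max flow.
In the residual graph, reachable from In: {In, R3, E, Core, C}.
Min-cut edges: Core→Eg (7), C→Eg (6); capacity 7 + 6 = 13.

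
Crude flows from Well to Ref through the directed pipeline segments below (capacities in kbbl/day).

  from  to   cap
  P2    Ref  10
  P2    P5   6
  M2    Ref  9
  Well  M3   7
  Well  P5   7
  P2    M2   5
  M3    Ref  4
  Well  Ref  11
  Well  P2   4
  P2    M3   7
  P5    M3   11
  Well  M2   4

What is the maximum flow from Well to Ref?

Augment Well→Ref: bottleneck 11, flow now 11.
Augment Well→M2→Ref: bottleneck 4, flow now 15.
Augment Well→P2→Ref: bottleneck 4, flow now 19.
Augment Well→M3→Ref: bottleneck 4, flow now 23.
No augmenting path remains; maximum flow = 23.
In the residual graph, reachable from Well: {Well, P5, M3}.
Min-cut edges: Well→M2 (4), Well→P2 (4), Well→Ref (11), M3→Ref (4); capacity 4 + 4 + 11 + 4 = 23.
This cut is saturated, so no flow can exceed 23.

23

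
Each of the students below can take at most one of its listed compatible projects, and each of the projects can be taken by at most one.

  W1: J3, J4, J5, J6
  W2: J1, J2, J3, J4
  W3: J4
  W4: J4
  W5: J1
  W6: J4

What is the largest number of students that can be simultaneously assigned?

4

Unit-capacity flow: source→left, listed edges, right→sink; max matching = max flow.
Augmenting path W1→J3 (+1); matched 1.
Augmenting path W2→J1 (+1); matched 2.
Augmenting path W3→J4 (+1); matched 3.
Augmenting path W5→J1→W2→J2 (+1); matched 4.
No augmenting path remains; maximum matching = 4.
König certificate: {W1, W2, W5, J4} is a vertex cover of size 4 (every listed pair touches it), so no matching can be larger.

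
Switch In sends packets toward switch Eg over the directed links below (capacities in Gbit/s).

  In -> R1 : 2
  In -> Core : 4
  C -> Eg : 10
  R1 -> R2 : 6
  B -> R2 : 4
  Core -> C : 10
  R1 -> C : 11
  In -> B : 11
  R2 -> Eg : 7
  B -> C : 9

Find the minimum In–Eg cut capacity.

16

Augment In→B→C→Eg: bottleneck 9, flow now 9.
Augment In→B→R2→Eg: bottleneck 2, flow now 11.
Augment In→R1→C→Eg: bottleneck 1, flow now 12.
Augment In→R1→R2→Eg: bottleneck 1, flow now 13.
Augment In→Core→C→B→R2→Eg: bottleneck 2, flow now 15. (uses reverse residual edge)
Augment In→Core→C→R1→R2→Eg: bottleneck 1, flow now 16. (uses reverse residual edge)
No augmenting path remains; maximum flow = 16.
By max-flow min-cut, the minimum cut capacity equals the max flow.
In the residual graph, reachable from In: {In, B, Core, C}.
Min-cut edges: In→R1 (2), B→R2 (4), C→Eg (10); capacity 2 + 4 + 10 = 16.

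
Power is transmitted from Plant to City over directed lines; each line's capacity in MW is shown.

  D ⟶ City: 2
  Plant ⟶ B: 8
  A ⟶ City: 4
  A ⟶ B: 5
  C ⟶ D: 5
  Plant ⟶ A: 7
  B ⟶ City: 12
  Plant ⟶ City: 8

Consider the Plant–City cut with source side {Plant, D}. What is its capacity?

25

Edges leaving {Plant, D}: Plant→A (7), Plant→B (8), Plant→City (8), D→City (2).
Cut capacity = 7 + 8 + 8 + 2 = 25.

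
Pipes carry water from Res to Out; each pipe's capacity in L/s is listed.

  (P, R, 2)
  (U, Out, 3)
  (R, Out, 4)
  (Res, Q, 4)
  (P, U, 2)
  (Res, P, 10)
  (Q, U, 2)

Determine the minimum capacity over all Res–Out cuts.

5

Augment Res→P→R→Out: bottleneck 2, flow now 2.
Augment Res→P→U→Out: bottleneck 2, flow now 4.
Augment Res→Q→U→Out: bottleneck 1, flow now 5.
No augmenting path remains; maximum flow = 5.
By max-flow min-cut, the minimum cut capacity equals the max flow.
In the residual graph, reachable from Res: {Res, P, Q, U}.
Min-cut edges: P→R (2), U→Out (3); capacity 2 + 3 = 5.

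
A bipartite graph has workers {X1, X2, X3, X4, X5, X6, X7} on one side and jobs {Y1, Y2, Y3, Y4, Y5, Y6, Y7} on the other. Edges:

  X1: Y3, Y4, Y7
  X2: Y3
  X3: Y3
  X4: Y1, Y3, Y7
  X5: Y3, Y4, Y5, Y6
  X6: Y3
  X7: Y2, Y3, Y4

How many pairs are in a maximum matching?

5

Unit-capacity flow: source→left, listed edges, right→sink; max matching = max flow.
Augmenting path X1→Y3 (+1); matched 1.
Augmenting path X4→Y1 (+1); matched 2.
Augmenting path X5→Y4 (+1); matched 3.
Augmenting path X7→Y2 (+1); matched 4.
Augmenting path X2→Y3→X1→Y7 (+1); matched 5.
No augmenting path remains; maximum matching = 5.
König certificate: {X1, X4, X5, X7, Y3} is a vertex cover of size 5 (every listed pair touches it), so no matching can be larger.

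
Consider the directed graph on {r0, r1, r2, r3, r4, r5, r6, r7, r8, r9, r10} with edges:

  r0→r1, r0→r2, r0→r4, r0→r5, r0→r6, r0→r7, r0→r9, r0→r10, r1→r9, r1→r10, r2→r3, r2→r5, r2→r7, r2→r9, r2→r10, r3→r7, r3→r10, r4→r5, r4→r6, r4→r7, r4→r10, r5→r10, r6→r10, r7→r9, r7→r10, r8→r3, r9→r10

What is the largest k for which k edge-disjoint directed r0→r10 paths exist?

8

Assign every edge capacity 1; by Menger, the answer equals the max flow.
Path r0→r10 (+1); total 1.
Path r0→r1→r10 (+1); total 2.
Path r0→r2→r10 (+1); total 3.
Path r0→r4→r10 (+1); total 4.
Path r0→r5→r10 (+1); total 5.
Path r0→r6→r10 (+1); total 6.
Path r0→r7→r10 (+1); total 7.
Path r0→r9→r10 (+1); total 8.
No residual r0→r10 path; max flow = 8.
Certifying cut of size 8: {r0→r1, r0→r10, r0→r2, r0→r4, r0→r5, r0→r6, r0→r7, r0→r9}.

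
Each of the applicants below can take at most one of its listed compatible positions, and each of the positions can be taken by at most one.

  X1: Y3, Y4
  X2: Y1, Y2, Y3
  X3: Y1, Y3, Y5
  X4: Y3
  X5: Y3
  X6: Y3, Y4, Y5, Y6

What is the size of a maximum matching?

5

Unit-capacity flow: source→left, listed edges, right→sink; max matching = max flow.
Augmenting path X1→Y3 (+1); matched 1.
Augmenting path X2→Y1 (+1); matched 2.
Augmenting path X3→Y5 (+1); matched 3.
Augmenting path X6→Y4 (+1); matched 4.
Augmenting path X4→Y3→X1→Y4→X6→Y6 (+1); matched 5.
No augmenting path remains; maximum matching = 5.
König certificate: {X1, X2, X3, X6, Y3} is a vertex cover of size 5 (every listed pair touches it), so no matching can be larger.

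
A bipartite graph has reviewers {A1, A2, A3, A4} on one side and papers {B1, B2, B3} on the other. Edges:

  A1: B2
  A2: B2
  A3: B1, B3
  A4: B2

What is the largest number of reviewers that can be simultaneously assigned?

Unit-capacity flow: source→left, listed edges, right→sink; max matching = max flow.
Augmenting path A1→B2 (+1); matched 1.
Augmenting path A3→B1 (+1); matched 2.
No augmenting path remains; maximum matching = 2.
König certificate: {A3, B2} is a vertex cover of size 2 (every listed pair touches it), so no matching can be larger.

2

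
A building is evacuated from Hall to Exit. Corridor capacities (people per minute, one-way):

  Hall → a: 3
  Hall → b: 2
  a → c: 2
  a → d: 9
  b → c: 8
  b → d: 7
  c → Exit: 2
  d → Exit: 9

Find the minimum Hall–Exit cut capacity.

5

Augment Hall→a→c→Exit: bottleneck 2, flow now 2.
Augment Hall→a→d→Exit: bottleneck 1, flow now 3.
Augment Hall→b→d→Exit: bottleneck 2, flow now 5.
No augmenting path remains; maximum flow = 5.
By max-flow min-cut, the minimum cut capacity equals the max flow.
In the residual graph, reachable from Hall: {Hall}.
Min-cut edges: Hall→a (3), Hall→b (2); capacity 3 + 2 = 5.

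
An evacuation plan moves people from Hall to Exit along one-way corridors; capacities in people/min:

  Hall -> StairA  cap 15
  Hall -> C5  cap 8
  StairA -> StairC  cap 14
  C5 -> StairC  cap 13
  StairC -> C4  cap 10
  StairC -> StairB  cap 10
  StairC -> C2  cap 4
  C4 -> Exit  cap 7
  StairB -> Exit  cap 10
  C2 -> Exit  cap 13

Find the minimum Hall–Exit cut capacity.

21

Augment Hall→StairA→StairC→C4→Exit: bottleneck 7, flow now 7.
Augment Hall→StairA→StairC→StairB→Exit: bottleneck 7, flow now 14.
Augment Hall→C5→StairC→StairB→Exit: bottleneck 3, flow now 17.
Augment Hall→C5→StairC→C2→Exit: bottleneck 4, flow now 21.
No augmenting path remains; maximum flow = 21.
By max-flow min-cut, the minimum cut capacity equals the max flow.
In the residual graph, reachable from Hall: {Hall, StairA, C5, StairC, C4}.
Min-cut edges: StairC→StairB (10), StairC→C2 (4), C4→Exit (7); capacity 10 + 4 + 7 = 21.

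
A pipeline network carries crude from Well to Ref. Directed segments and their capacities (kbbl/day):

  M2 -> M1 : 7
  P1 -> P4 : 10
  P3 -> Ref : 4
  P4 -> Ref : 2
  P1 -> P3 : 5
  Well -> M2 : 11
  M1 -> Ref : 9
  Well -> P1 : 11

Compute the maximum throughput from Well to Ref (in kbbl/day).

13

Augment Well→M2→M1→Ref: bottleneck 7, flow now 7.
Augment Well→P1→P3→Ref: bottleneck 4, flow now 11.
Augment Well→P1→P4→Ref: bottleneck 2, flow now 13.
No augmenting path remains; maximum flow = 13.
In the residual graph, reachable from Well: {Well, M2, P1, P3, P4}.
Min-cut edges: M2→M1 (7), P3→Ref (4), P4→Ref (2); capacity 7 + 4 + 2 = 13.
This cut is saturated, so no flow can exceed 13.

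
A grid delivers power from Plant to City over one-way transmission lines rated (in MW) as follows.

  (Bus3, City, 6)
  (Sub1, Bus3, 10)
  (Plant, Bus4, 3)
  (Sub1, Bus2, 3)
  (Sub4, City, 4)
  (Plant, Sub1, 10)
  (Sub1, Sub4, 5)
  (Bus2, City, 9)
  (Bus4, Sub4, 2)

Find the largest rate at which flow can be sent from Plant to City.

Augment Plant→Bus4→Sub4→City: bottleneck 2, flow now 2.
Augment Plant→Sub1→Sub4→City: bottleneck 2, flow now 4.
Augment Plant→Sub1→Bus3→City: bottleneck 6, flow now 10.
Augment Plant→Sub1→Bus2→City: bottleneck 2, flow now 12.
No augmenting path remains; maximum flow = 12.
In the residual graph, reachable from Plant: {Plant, Bus4}.
Min-cut edges: Plant→Sub1 (10), Bus4→Sub4 (2); capacity 10 + 2 = 12.
This cut is saturated, so no flow can exceed 12.

12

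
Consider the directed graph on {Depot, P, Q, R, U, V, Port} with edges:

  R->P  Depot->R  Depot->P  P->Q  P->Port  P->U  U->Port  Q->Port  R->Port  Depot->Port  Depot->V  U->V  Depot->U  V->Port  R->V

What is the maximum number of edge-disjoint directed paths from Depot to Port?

5

Assign every edge capacity 1; by Menger, the answer equals the max flow.
Path Depot→Port (+1); total 1.
Path Depot→P→Port (+1); total 2.
Path Depot→R→Port (+1); total 3.
Path Depot→U→Port (+1); total 4.
Path Depot→V→Port (+1); total 5.
No residual Depot→Port path; max flow = 5.
Certifying cut of size 5: {Depot→P, Depot→Port, Depot→R, Depot→U, Depot→V}.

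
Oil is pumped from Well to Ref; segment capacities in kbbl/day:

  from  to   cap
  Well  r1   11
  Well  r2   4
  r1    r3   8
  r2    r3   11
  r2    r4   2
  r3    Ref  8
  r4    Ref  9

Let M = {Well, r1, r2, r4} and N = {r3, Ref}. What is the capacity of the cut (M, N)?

Edges leaving {Well, r1, r2, r4}: r1→r3 (8), r2→r3 (11), r4→Ref (9).
Cut capacity = 8 + 11 + 9 = 28.

28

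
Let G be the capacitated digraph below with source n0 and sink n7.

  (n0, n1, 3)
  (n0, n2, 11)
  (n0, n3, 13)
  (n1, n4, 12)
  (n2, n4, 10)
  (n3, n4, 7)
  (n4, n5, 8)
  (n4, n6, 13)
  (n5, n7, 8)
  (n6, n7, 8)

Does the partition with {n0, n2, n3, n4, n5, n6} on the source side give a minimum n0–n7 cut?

Given cut capacity: 3 + 8 + 8 = 19.
Augment n0→n1→n4→n5→n7: bottleneck 3, flow now 3.
Augment n0→n2→n4→n5→n7: bottleneck 5, flow now 8.
Augment n0→n2→n4→n6→n7: bottleneck 5, flow now 13.
Augment n0→n3→n4→n6→n7: bottleneck 3, flow now 16.
No augmenting path remains; maximum flow = 16.
In the residual graph, reachable from n0: {n0, n1, n2, n3, n4, n6}.
Min-cut edges: n4→n5 (8), n6→n7 (8); capacity 8 + 8 = 16.
Cut capacity 19 exceeds the max flow 16, so it is not minimum.

No — its capacity is 19, but the minimum cut has capacity 16.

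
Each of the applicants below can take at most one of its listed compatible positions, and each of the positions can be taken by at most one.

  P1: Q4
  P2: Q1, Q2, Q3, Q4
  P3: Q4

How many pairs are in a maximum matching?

2

Unit-capacity flow: source→left, listed edges, right→sink; max matching = max flow.
Augmenting path P1→Q4 (+1); matched 1.
Augmenting path P2→Q1 (+1); matched 2.
No augmenting path remains; maximum matching = 2.
König certificate: {P2, Q4} is a vertex cover of size 2 (every listed pair touches it), so no matching can be larger.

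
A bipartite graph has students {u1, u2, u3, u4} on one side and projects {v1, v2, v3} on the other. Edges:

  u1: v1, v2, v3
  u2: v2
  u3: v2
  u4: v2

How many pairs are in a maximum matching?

Unit-capacity flow: source→left, listed edges, right→sink; max matching = max flow.
Augmenting path u1→v1 (+1); matched 1.
Augmenting path u2→v2 (+1); matched 2.
No augmenting path remains; maximum matching = 2.
König certificate: {u1, v2} is a vertex cover of size 2 (every listed pair touches it), so no matching can be larger.

2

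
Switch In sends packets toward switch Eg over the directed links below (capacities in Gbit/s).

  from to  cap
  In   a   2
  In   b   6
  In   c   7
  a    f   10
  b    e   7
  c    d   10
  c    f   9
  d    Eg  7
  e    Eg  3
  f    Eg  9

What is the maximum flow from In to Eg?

12

Augment In→a→f→Eg: bottleneck 2, flow now 2.
Augment In→b→e→Eg: bottleneck 3, flow now 5.
Augment In→c→d→Eg: bottleneck 7, flow now 12.
No augmenting path remains; maximum flow = 12.
In the residual graph, reachable from In: {In, b, e}.
Min-cut edges: In→a (2), In→c (7), e→Eg (3); capacity 2 + 7 + 3 = 12.
This cut is saturated, so no flow can exceed 12.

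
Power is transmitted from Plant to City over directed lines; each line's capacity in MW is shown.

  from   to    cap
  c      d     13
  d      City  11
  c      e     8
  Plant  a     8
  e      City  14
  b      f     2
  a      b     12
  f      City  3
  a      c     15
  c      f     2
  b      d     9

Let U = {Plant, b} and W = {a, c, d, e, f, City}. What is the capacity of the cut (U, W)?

19

Edges leaving {Plant, b}: Plant→a (8), b→d (9), b→f (2).
Cut capacity = 8 + 9 + 2 = 19.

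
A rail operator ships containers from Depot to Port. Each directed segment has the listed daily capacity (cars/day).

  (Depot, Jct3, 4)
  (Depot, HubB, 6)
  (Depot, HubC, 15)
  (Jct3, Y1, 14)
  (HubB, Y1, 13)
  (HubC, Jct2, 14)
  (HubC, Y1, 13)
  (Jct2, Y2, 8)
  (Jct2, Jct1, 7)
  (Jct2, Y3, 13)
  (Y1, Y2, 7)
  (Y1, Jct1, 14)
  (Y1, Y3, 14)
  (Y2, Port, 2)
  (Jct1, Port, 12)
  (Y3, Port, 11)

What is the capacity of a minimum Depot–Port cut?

Augment Depot→Jct3→Y1→Y2→Port: bottleneck 2, flow now 2.
Augment Depot→Jct3→Y1→Jct1→Port: bottleneck 2, flow now 4.
Augment Depot→HubB→Y1→Jct1→Port: bottleneck 6, flow now 10.
Augment Depot→HubC→Jct2→Jct1→Port: bottleneck 4, flow now 14.
Augment Depot→HubC→Jct2→Y3→Port: bottleneck 10, flow now 24.
Augment Depot→HubC→Y1→Y3→Port: bottleneck 1, flow now 25.
No augmenting path remains; maximum flow = 25.
By max-flow min-cut, the minimum cut capacity equals the max flow.
In the residual graph, reachable from Depot: {Depot}.
Min-cut edges: Depot→Jct3 (4), Depot→HubB (6), Depot→HubC (15); capacity 4 + 6 + 15 = 25.

25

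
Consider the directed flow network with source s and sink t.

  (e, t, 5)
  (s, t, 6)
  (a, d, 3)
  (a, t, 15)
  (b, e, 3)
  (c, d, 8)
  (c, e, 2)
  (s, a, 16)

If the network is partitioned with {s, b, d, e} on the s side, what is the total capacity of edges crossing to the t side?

Edges leaving {s, b, d, e}: s→a (16), s→t (6), e→t (5).
Cut capacity = 16 + 6 + 5 = 27.

27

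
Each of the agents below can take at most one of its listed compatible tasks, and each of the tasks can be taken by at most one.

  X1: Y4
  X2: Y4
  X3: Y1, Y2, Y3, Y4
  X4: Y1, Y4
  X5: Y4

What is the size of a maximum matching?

Unit-capacity flow: source→left, listed edges, right→sink; max matching = max flow.
Augmenting path X1→Y4 (+1); matched 1.
Augmenting path X3→Y1 (+1); matched 2.
Augmenting path X4→Y1→X3→Y2 (+1); matched 3.
No augmenting path remains; maximum matching = 3.
König certificate: {X3, X4, Y4} is a vertex cover of size 3 (every listed pair touches it), so no matching can be larger.

3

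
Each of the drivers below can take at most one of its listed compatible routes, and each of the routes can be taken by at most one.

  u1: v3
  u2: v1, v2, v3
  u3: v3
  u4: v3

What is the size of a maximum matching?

2

Unit-capacity flow: source→left, listed edges, right→sink; max matching = max flow.
Augmenting path u1→v3 (+1); matched 1.
Augmenting path u2→v1 (+1); matched 2.
No augmenting path remains; maximum matching = 2.
König certificate: {u2, v3} is a vertex cover of size 2 (every listed pair touches it), so no matching can be larger.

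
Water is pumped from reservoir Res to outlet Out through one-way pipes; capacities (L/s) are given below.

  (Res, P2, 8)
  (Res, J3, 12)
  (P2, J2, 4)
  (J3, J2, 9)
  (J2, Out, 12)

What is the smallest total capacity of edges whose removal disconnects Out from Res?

12

Augment Res→P2→J2→Out: bottleneck 4, flow now 4.
Augment Res→J3→J2→Out: bottleneck 8, flow now 12.
No augmenting path remains; maximum flow = 12.
By max-flow min-cut, the minimum cut capacity equals the max flow.
In the residual graph, reachable from Res: {Res, P2, J3, J2}.
Min-cut edges: J2→Out (12); capacity 12 = 12.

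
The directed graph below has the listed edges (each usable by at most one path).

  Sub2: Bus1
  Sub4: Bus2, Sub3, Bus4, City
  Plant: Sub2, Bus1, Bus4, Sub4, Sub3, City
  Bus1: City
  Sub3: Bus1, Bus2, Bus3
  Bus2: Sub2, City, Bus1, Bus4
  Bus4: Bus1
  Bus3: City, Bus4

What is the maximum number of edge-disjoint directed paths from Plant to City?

Assign every edge capacity 1; by Menger, the answer equals the max flow.
Path Plant→City (+1); total 1.
Path Plant→Sub4→City (+1); total 2.
Path Plant→Bus1→City (+1); total 3.
Path Plant→Sub3→Bus2→City (+1); total 4.
No residual Plant→City path; max flow = 4.
Certifying cut of size 4: {Bus1→City, Plant→City, Plant→Sub3, Plant→Sub4}.

4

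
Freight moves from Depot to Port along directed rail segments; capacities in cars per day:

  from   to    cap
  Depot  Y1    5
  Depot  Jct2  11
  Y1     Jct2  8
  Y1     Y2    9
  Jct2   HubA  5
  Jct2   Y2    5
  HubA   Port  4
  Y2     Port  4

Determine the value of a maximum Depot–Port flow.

8

Augment Depot→Y1→Y2→Port: bottleneck 4, flow now 4.
Augment Depot→Jct2→HubA→Port: bottleneck 4, flow now 8.
No augmenting path remains; maximum flow = 8.
In the residual graph, reachable from Depot: {Depot, Y1, Jct2, HubA, Y2}.
Min-cut edges: HubA→Port (4), Y2→Port (4); capacity 4 + 4 = 8.
This cut is saturated, so no flow can exceed 8.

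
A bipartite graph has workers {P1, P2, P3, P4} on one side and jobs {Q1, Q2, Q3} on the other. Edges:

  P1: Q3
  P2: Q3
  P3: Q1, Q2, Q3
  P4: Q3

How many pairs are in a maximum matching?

Unit-capacity flow: source→left, listed edges, right→sink; max matching = max flow.
Augmenting path P1→Q3 (+1); matched 1.
Augmenting path P3→Q1 (+1); matched 2.
No augmenting path remains; maximum matching = 2.
König certificate: {P3, Q3} is a vertex cover of size 2 (every listed pair touches it), so no matching can be larger.

2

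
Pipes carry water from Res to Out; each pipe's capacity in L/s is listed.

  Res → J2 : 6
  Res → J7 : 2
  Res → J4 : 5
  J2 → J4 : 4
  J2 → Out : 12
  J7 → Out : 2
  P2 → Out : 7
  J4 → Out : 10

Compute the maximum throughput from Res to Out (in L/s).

Augment Res→J2→Out: bottleneck 6, flow now 6.
Augment Res→J7→Out: bottleneck 2, flow now 8.
Augment Res→J4→Out: bottleneck 5, flow now 13.
No augmenting path remains; maximum flow = 13.
In the residual graph, reachable from Res: {Res}.
Min-cut edges: Res→J2 (6), Res→J7 (2), Res→J4 (5); capacity 6 + 2 + 5 = 13.
This cut is saturated, so no flow can exceed 13.

13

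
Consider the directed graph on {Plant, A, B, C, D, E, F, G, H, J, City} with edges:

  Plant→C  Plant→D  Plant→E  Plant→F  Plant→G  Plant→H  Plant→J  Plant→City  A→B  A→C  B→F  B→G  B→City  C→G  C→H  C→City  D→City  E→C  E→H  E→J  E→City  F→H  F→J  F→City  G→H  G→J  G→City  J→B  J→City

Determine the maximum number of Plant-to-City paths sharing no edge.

7

Assign every edge capacity 1; by Menger, the answer equals the max flow.
Path Plant→City (+1); total 1.
Path Plant→C→City (+1); total 2.
Path Plant→D→City (+1); total 3.
Path Plant→E→City (+1); total 4.
Path Plant→F→City (+1); total 5.
Path Plant→G→City (+1); total 6.
Path Plant→J→City (+1); total 7.
No residual Plant→City path; max flow = 7.
Certifying cut of size 7: {Plant→C, Plant→City, Plant→D, Plant→E, Plant→F, Plant→G, Plant→J}.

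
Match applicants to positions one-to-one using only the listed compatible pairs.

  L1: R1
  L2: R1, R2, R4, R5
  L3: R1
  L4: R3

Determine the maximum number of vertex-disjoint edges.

3

Unit-capacity flow: source→left, listed edges, right→sink; max matching = max flow.
Augmenting path L1→R1 (+1); matched 1.
Augmenting path L2→R2 (+1); matched 2.
Augmenting path L4→R3 (+1); matched 3.
No augmenting path remains; maximum matching = 3.
König certificate: {L2, L4, R1} is a vertex cover of size 3 (every listed pair touches it), so no matching can be larger.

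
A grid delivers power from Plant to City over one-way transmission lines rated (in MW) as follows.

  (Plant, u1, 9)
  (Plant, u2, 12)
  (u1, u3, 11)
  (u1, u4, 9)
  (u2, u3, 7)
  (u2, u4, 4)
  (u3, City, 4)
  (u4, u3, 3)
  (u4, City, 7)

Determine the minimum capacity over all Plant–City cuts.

11

Augment Plant→u1→u3→City: bottleneck 4, flow now 4.
Augment Plant→u1→u4→City: bottleneck 5, flow now 9.
Augment Plant→u2→u4→City: bottleneck 2, flow now 11.
No augmenting path remains; maximum flow = 11.
By max-flow min-cut, the minimum cut capacity equals the max flow.
In the residual graph, reachable from Plant: {Plant, u1, u2, u3, u4}.
Min-cut edges: u3→City (4), u4→City (7); capacity 4 + 7 = 11.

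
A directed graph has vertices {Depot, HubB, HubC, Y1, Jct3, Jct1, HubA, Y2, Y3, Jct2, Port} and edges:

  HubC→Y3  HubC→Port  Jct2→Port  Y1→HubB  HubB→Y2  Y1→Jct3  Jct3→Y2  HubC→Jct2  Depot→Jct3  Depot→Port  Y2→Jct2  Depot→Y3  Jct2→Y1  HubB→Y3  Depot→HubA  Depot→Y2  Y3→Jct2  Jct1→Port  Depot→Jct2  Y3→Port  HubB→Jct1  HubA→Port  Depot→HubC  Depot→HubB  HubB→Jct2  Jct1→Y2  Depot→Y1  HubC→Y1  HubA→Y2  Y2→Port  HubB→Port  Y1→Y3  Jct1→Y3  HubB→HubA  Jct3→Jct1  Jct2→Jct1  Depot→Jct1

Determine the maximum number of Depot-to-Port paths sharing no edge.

8

Assign every edge capacity 1; by Menger, the answer equals the max flow.
Path Depot→Port (+1); total 1.
Path Depot→HubB→Port (+1); total 2.
Path Depot→HubC→Port (+1); total 3.
Path Depot→Jct1→Port (+1); total 4.
Path Depot→HubA→Port (+1); total 5.
Path Depot→Y2→Port (+1); total 6.
Path Depot→Y3→Port (+1); total 7.
Path Depot→Jct2→Port (+1); total 8.
No residual Depot→Port path; max flow = 8.
Certifying cut of size 8: {Depot→HubC, Depot→Port, HubA→Port, HubB→Port, Jct1→Port, Jct2→Port, Y2→Port, Y3→Port}.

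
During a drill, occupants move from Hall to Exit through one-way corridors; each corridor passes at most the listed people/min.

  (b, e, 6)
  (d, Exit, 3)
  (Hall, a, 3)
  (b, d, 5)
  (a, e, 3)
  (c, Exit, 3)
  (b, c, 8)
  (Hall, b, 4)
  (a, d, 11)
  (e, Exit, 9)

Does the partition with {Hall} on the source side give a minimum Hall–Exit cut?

Given cut capacity: 3 + 4 = 7.
Augment Hall→a→d→Exit: bottleneck 3, flow now 3.
Augment Hall→b→c→Exit: bottleneck 3, flow now 6.
Augment Hall→b→e→Exit: bottleneck 1, flow now 7.
No augmenting path remains; maximum flow = 7.
Cut capacity 7 equals the max flow, so it is a minimum cut.

Yes — it is a minimum cut (capacity 7).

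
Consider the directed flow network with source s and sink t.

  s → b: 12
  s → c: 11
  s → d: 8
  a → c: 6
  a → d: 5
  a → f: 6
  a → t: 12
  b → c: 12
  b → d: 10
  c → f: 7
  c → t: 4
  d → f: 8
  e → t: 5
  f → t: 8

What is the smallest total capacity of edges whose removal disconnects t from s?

12

Augment s→c→t: bottleneck 4, flow now 4.
Augment s→c→f→t: bottleneck 7, flow now 11.
Augment s→d→f→t: bottleneck 1, flow now 12.
No augmenting path remains; maximum flow = 12.
By max-flow min-cut, the minimum cut capacity equals the max flow.
In the residual graph, reachable from s: {s, b, c, d, f}.
Min-cut edges: c→t (4), f→t (8); capacity 4 + 8 = 12.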